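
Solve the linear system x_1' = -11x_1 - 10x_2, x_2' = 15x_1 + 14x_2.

x_1(t) = -C_1e^(-t) - 2C_2e^(4t), x_2(t) = C_1e^(-t) + 3C_2e^(4t)

Coefficient matrix A = [[-11, -10], [15, 14]].
Characteristic polynomial det(A - λI) = λ^2 - 3λ - 4 = 0.
Eigenvalues λ = -1, 4.
For λ=-1: (A-λI) row 1 is [-10, -10], so an eigenvector is (-1, 1).
For λ=4: (A-λI) row 1 is [-15, -10], so an eigenvector is (-2, 3).
General solution: C_1e^(-t)(-1,1) + C_2e^(4t)(-2,3).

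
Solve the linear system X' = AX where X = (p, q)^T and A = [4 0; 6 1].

Coefficient matrix A = [[4, 0], [6, 1]].
Characteristic polynomial det(A - λI) = λ^2 - 5λ + 4 = 0.
Eigenvalues λ = 4, 1.
For λ=4: (A-λI) row 2 is [6, -3], so an eigenvector is (1, 2).
For λ=1: (A-λI) row 1 is [3, 0], so an eigenvector is (0, 1).
General solution: c_1e^(4t)(1,2) + c_2e^(t)(0,1).

p(t) = c_1e^(4t), q(t) = 2c_1e^(4t) + c_2e^(t)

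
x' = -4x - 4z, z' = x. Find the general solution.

Coefficient matrix A = [[-4, -4], [1, 0]].
Characteristic polynomial det(A - λI) = λ^2 + 4λ + 4 = 0.
Single eigenvalue λ = -2 with algebraic multiplicity 2.
Eigenvector v = (-2,1); generalized eigenvector w with (A-λI)w=v is (1,0).
General solution: e^(-2t)[K_1·v + K_2·(t·v + w)].

x(t) = -2K_1e^(-2t) - 2K_2te^(-2t) + K_2e^(-2t), z(t) = K_1e^(-2t) + K_2te^(-2t)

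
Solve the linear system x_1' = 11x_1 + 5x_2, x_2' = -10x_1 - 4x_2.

Coefficient matrix A = [[11, 5], [-10, -4]].
Characteristic polynomial det(A - λI) = λ^2 - 7λ + 6 = 0.
Eigenvalues λ = 1, 6.
For λ=1: (A-λI) row 1 is [10, 5], so an eigenvector is (-1, 2).
For λ=6: (A-λI) row 1 is [5, 5], so an eigenvector is (1, -1).
General solution: c_1e^(t)(-1,2) + c_2e^(6t)(1,-1).

x_1(t) = -c_1e^(t) + c_2e^(6t), x_2(t) = 2c_1e^(t) - c_2e^(6t)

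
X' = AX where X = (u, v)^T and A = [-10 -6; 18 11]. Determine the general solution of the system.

u(t) = -2K_1e^(-t) + K_2e^(2t), v(t) = 3K_1e^(-t) - 2K_2e^(2t)

Coefficient matrix A = [[-10, -6], [18, 11]].
Characteristic polynomial det(A - λI) = λ^2 - λ - 2 = 0.
Eigenvalues λ = -1, 2.
For λ=-1: (A-λI) row 1 is [-9, -6], so an eigenvector is (-2, 3).
For λ=2: (A-λI) row 1 is [-12, -6], so an eigenvector is (1, -2).
General solution: K_1e^(-t)(-2,3) + K_2e^(2t)(1,-2).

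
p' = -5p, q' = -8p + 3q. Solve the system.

Coefficient matrix A = [[-5, 0], [-8, 3]].
Characteristic polynomial det(A - λI) = λ^2 + 2λ - 15 = 0.
Eigenvalues λ = -5, 3.
For λ=-5: (A-λI) row 2 is [-8, 8], so an eigenvector is (1, 1).
For λ=3: (A-λI) row 1 is [-8, 0], so an eigenvector is (0, -1).
General solution: C_1e^(-5t)(1,1) + C_2e^(3t)(0,-1).

p(t) = C_1e^(-5t), q(t) = C_1e^(-5t) - C_2e^(3t)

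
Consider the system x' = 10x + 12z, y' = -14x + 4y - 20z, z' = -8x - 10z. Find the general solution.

x(t) = 3K_1e^(2t) - K_3e^(-2t), y(t) = K_1e^(2t) + K_2e^(4t) + K_3e^(-2t), z(t) = -2K_1e^(2t) + K_3e^(-2t)

Coefficient matrix A = [[10, 0, 12], [-14, 4, -20], [-8, 0, -10]].
det(A - λI) = 0 gives eigenvalues λ = 2, 4, -2.
For λ=2: eigenvector (3,1,-2).
For λ=4: eigenvector (0,1,0).
For λ=-2: eigenvector (-1,1,1).
General solution: K_1e^(2t)(3,1,-2) + K_2e^(4t)(0,1,0) + K_3e^(-2t)(-1,1,1).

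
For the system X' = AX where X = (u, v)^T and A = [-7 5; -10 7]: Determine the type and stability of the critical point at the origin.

A = [[-7,5],[-10,7]]; det(A-λI) = λ^2 + 1.
λ = 0 ± i: zero real part.

center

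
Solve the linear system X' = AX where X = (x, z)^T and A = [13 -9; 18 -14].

Coefficient matrix A = [[13, -9], [18, -14]].
Characteristic polynomial det(A - λI) = λ^2 + λ - 20 = 0.
Eigenvalues λ = 4, -5.
For λ=4: (A-λI) row 1 is [9, -9], so an eigenvector is (-1, -1).
For λ=-5: (A-λI) row 1 is [18, -9], so an eigenvector is (-1, -2).
General solution: c_1e^(4t)(-1,-1) + c_2e^(-5t)(-1,-2).

x(t) = -c_1e^(4t) - c_2e^(-5t), z(t) = -c_1e^(4t) - 2c_2e^(-5t)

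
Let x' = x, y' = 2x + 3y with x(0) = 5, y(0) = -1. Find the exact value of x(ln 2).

A = [[1,0],[2,3]]; eigenvalues λ = 1, 3.
Eigenvectors: (-1,1) for λ=1, (0,-1) for λ=3.
From the initial condition, c_1 = -5, c_2 = -4.
x(ln 2) = (-5)(2^1)(-1) + (-4)(2^3)(0) = 10.

10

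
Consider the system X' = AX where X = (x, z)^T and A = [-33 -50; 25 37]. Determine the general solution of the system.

Coefficient matrix A = [[-33, -50], [25, 37]].
Characteristic polynomial det(A - λI) = λ^2 - 4λ + 29 = 0.
Eigenvalues λ = 2 ± 5i (complex conjugate pair).
For λ=2+5i: an eigenvector is (1,-1) - i(3,-2) = (1 - 3i, -1 + 2i).
A real fundamental pair from Re and Im of e^((2+5i)t)v: X_1 = e^(2t)(cos(5t)·(1,-1) + sin(5t)·(3,-2)), X_2 = e^(2t)(sin(5t)·(1,-1) - cos(5t)·(3,-2)).
General solution: C_1X_1 + C_2X_2.

x(t) = 3C_1e^(2t)sin(5t) + C_1e^(2t)cos(5t) + C_2e^(2t)sin(5t) - 3C_2e^(2t)cos(5t), z(t) = -2C_1e^(2t)sin(5t) - C_1e^(2t)cos(5t) - C_2e^(2t)sin(5t) + 2C_2e^(2t)cos(5t)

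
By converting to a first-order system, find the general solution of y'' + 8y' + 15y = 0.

Let x_1 = y, x_2 = y'. Then x_1' = x_2 and x_2' = -15x_1 - 8x_2.
A = [[0,1],[-15,-8]]; det(A-λI) = λ^2 + 8λ + 15.
Eigenvalues λ = -5, -3 with eigenvectors (1,-5), (1,-3).

y(t) = c_1e^(-5t) + c_2e^(-3t)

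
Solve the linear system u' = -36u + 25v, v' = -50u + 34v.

u(t) = -C_1e^(-t)sin(5t) - 2C_1e^(-t)cos(5t) - 2C_2e^(-t)sin(5t) + C_2e^(-t)cos(5t), v(t) = -C_1e^(-t)sin(5t) - 3C_1e^(-t)cos(5t) - 3C_2e^(-t)sin(5t) + C_2e^(-t)cos(5t)

Coefficient matrix A = [[-36, 25], [-50, 34]].
Characteristic polynomial det(A - λI) = λ^2 + 2λ + 26 = 0.
Eigenvalues λ = -1 ± 5i (complex conjugate pair).
For λ=-1+5i: an eigenvector is (-2,-3) - i(-1,-1) = (-2 + i, -3 + i).
A real fundamental pair from Re and Im of e^((-1+5i)t)v: X_1 = e^(-t)(cos(5t)·(-2,-3) + sin(5t)·(-1,-1)), X_2 = e^(-t)(sin(5t)·(-2,-3) - cos(5t)·(-1,-1)).
General solution: C_1X_1 + C_2X_2.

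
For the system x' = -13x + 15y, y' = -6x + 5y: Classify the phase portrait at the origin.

stable spiral

A = [[-13,15],[-6,5]]; det(A-λI) = λ^2 + 8λ + 25.
λ = -4 ± 3i: negative real part.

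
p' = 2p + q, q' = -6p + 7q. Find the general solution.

p(t) = -K_1e^(5t) - K_2e^(4t), q(t) = -3K_1e^(5t) - 2K_2e^(4t)

Coefficient matrix A = [[2, 1], [-6, 7]].
Characteristic polynomial det(A - λI) = λ^2 - 9λ + 20 = 0.
Eigenvalues λ = 5, 4.
For λ=5: (A-λI) row 1 is [-3, 1], so an eigenvector is (-1, -3).
For λ=4: (A-λI) row 1 is [-2, 1], so an eigenvector is (-1, -2).
General solution: K_1e^(5t)(-1,-3) + K_2e^(4t)(-1,-2).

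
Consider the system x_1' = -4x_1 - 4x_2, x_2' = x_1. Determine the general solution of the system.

x_1(t) = 2c_1e^(-2t) + 2c_2te^(-2t) - 3c_2e^(-2t), x_2(t) = -c_1e^(-2t) - c_2te^(-2t) + c_2e^(-2t)

Coefficient matrix A = [[-4, -4], [1, 0]].
Characteristic polynomial det(A - λI) = λ^2 + 4λ + 4 = 0.
Single eigenvalue λ = -2 with algebraic multiplicity 2.
Eigenvector v = (2,-1); generalized eigenvector w with (A-λI)w=v is (-3,1).
General solution: e^(-2t)[c_1·v + c_2·(t·v + w)].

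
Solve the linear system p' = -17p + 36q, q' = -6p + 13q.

Coefficient matrix A = [[-17, 36], [-6, 13]].
Characteristic polynomial det(A - λI) = λ^2 + 4λ - 5 = 0.
Eigenvalues λ = -5, 1.
For λ=-5: (A-λI) row 1 is [-12, 36], so an eigenvector is (-3, -1).
For λ=1: (A-λI) row 1 is [-18, 36], so an eigenvector is (2, 1).
General solution: K_1e^(-5t)(-3,-1) + K_2e^(t)(2,1).

p(t) = -3K_1e^(-5t) + 2K_2e^(t), q(t) = -K_1e^(-5t) + K_2e^(t)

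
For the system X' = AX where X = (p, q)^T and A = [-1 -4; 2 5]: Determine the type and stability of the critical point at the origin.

unstable node

A = [[-1,-4],[2,5]]; det(A-λI) = λ^2 - 4λ + 3.
λ = 1, 3: both positive.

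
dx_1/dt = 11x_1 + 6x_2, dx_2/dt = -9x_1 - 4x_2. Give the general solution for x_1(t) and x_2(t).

Coefficient matrix A = [[11, 6], [-9, -4]].
Characteristic polynomial det(A - λI) = λ^2 - 7λ + 10 = 0.
Eigenvalues λ = 2, 5.
For λ=2: (A-λI) row 1 is [9, 6], so an eigenvector is (-2, 3).
For λ=5: (A-λI) row 1 is [6, 6], so an eigenvector is (-1, 1).
General solution: K_1e^(2t)(-2,3) + K_2e^(5t)(-1,1).

x_1(t) = -2K_1e^(2t) - K_2e^(5t), x_2(t) = 3K_1e^(2t) + K_2e^(5t)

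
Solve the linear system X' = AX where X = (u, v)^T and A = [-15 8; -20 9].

u(t) = K_1e^(-3t)sin(4t) - K_1e^(-3t)cos(4t) - K_2e^(-3t)sin(4t) - K_2e^(-3t)cos(4t), v(t) = 2K_1e^(-3t)sin(4t) - K_1e^(-3t)cos(4t) - K_2e^(-3t)sin(4t) - 2K_2e^(-3t)cos(4t)

Coefficient matrix A = [[-15, 8], [-20, 9]].
Characteristic polynomial det(A - λI) = λ^2 + 6λ + 25 = 0.
Eigenvalues λ = -3 ± 4i (complex conjugate pair).
For λ=-3+4i: an eigenvector is (-1,-1) - i(1,2) = (-1 - i, -1 - 2i).
A real fundamental pair from Re and Im of e^((-3+4i)t)v: X_1 = e^(-3t)(cos(4t)·(-1,-1) + sin(4t)·(1,2)), X_2 = e^(-3t)(sin(4t)·(-1,-1) - cos(4t)·(1,2)).
General solution: K_1X_1 + K_2X_2.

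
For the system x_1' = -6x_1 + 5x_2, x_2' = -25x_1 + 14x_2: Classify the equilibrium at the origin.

unstable spiral

A = [[-6,5],[-25,14]]; det(A-λI) = λ^2 - 8λ + 41.
λ = 4 ± 5i: positive real part.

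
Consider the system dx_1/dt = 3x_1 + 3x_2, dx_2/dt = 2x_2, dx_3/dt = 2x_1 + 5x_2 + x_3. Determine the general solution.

x_1(t) = K_2e^(3t) + 3K_3e^(2t), x_2(t) = -K_3e^(2t), x_3(t) = -K_1e^(t) + K_2e^(3t) + K_3e^(2t)

Coefficient matrix A = [[3, 3, 0], [0, 2, 0], [2, 5, 1]].
det(A - λI) = 0 gives eigenvalues λ = 1, 3, 2.
For λ=1: eigenvector (0,0,-1).
For λ=3: eigenvector (1,0,1).
For λ=2: eigenvector (3,-1,1).
General solution: K_1e^(t)(0,0,-1) + K_2e^(3t)(1,0,1) + K_3e^(2t)(3,-1,1).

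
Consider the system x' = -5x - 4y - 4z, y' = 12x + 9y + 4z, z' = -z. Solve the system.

x(t) = 3c_1e^(-t) + 2c_2e^(t) + c_3e^(3t), y(t) = -4c_1e^(-t) - 3c_2e^(t) - 2c_3e^(3t), z(t) = c_1e^(-t)

Coefficient matrix A = [[-5, -4, -4], [12, 9, 4], [0, 0, -1]].
det(A - λI) = 0 gives eigenvalues λ = -1, 1, 3.
For λ=-1: eigenvector (3,-4,1).
For λ=1: eigenvector (2,-3,0).
For λ=3: eigenvector (1,-2,0).
General solution: c_1e^(-t)(3,-4,1) + c_2e^(t)(2,-3,0) + c_3e^(3t)(1,-2,0).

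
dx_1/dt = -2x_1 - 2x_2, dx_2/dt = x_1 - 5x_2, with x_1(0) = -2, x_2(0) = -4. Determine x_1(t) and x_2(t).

Coefficient matrix A = [[-2, -2], [1, -5]].
Characteristic polynomial det(A - λI) = λ^2 + 7λ + 12 = 0.
Eigenvalues λ = -3, -4.
For λ=-3: (A-λI) row 1 is [1, -2], so an eigenvector is (-2, -1).
For λ=-4: (A-λI) row 1 is [2, -2], so an eigenvector is (-1, -1).
General solution: c_1e^(-3t)(-2,-1) + c_2e^(-4t)(-1,-1).
Applying x_1(0)=-2, x_2(0)=-4 gives c_1=-2, c_2=6.

x_1(t) = 4e^(-3t) - 6e^(-4t), x_2(t) = 2e^(-3t) - 6e^(-4t)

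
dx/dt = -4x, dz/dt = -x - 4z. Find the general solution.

x(t) = -K_2e^(-4t), z(t) = K_1e^(-4t) + K_2te^(-4t) + 3K_2e^(-4t)

Coefficient matrix A = [[-4, 0], [-1, -4]].
Characteristic polynomial det(A - λI) = λ^2 + 8λ + 16 = 0.
Single eigenvalue λ = -4 with algebraic multiplicity 2.
Eigenvector v = (0,1); generalized eigenvector w with (A-λI)w=v is (-1,3).
General solution: e^(-4t)[K_1·v + K_2·(t·v + w)].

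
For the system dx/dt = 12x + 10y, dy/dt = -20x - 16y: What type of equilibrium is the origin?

stable spiral

A = [[12,10],[-20,-16]]; det(A-λI) = λ^2 + 4λ + 8.
λ = -2 ± 2i: negative real part.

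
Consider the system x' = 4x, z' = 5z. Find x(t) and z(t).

Coefficient matrix A = [[4, 0], [0, 5]].
Characteristic polynomial det(A - λI) = λ^2 - 9λ + 20 = 0.
Eigenvalues λ = 5, 4.
For λ=5: (A-λI) row 1 is [-1, 0], so an eigenvector is (0, -1).
For λ=4: (A-λI) row 2 is [0, 1], so an eigenvector is (1, 0).
General solution: K_1e^(5t)(0,-1) + K_2e^(4t)(1,0).

x(t) = K_2e^(4t), z(t) = -K_1e^(5t)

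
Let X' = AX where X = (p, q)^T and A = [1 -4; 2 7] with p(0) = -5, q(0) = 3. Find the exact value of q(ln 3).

297

A = [[1,-4],[2,7]]; eigenvalues λ = 3, 5.
Eigenvectors: (-2,1) for λ=3, (1,-1) for λ=5.
From the initial condition, c_1 = 2, c_2 = -1.
q(ln 3) = (2)(3^3)(1) + (-1)(3^5)(-1) = 297.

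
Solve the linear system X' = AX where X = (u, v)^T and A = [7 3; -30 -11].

Coefficient matrix A = [[7, 3], [-30, -11]].
Characteristic polynomial det(A - λI) = λ^2 + 4λ + 13 = 0.
Eigenvalues λ = -2 ± 3i (complex conjugate pair).
For λ=-2+3i: an eigenvector is (0,-1) - i(-1,3) = (0 + i, -1 - 3i).
A real fundamental pair from Re and Im of e^((-2+3i)t)v: X_1 = e^(-2t)(cos(3t)·(0,-1) + sin(3t)·(-1,3)), X_2 = e^(-2t)(sin(3t)·(0,-1) - cos(3t)·(-1,3)).
General solution: K_1X_1 + K_2X_2.

u(t) = -K_1e^(-2t)sin(3t) + K_2e^(-2t)cos(3t), v(t) = 3K_1e^(-2t)sin(3t) - K_1e^(-2t)cos(3t) - K_2e^(-2t)sin(3t) - 3K_2e^(-2t)cos(3t)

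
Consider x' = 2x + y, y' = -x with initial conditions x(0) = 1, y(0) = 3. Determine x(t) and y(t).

x(t) = 4te^(t) + e^(t), y(t) = -4te^(t) + 3e^(t)

Coefficient matrix A = [[2, 1], [-1, 0]].
Characteristic polynomial det(A - λI) = λ^2 - 2λ + 1 = 0.
Single eigenvalue λ = 1 with algebraic multiplicity 2.
Eigenvector v = (-1,1); generalized eigenvector w with (A-λI)w=v is (-3,2).
General solution: e^(t)[C_1·v + C_2·(t·v + w)].
Applying x(0)=1, y(0)=3 gives C_1=11, C_2=-4.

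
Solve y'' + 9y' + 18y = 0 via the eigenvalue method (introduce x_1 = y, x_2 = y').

Let x_1 = y, x_2 = y'. Then x_1' = x_2 and x_2' = -18x_1 - 9x_2.
A = [[0,1],[-18,-9]]; det(A-λI) = λ^2 + 9λ + 18.
Eigenvalues λ = -3, -6 with eigenvectors (1,-3), (1,-6).

y(t) = K_1e^(-3t) + K_2e^(-6t)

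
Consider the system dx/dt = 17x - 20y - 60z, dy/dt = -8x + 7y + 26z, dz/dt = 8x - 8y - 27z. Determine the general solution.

x(t) = 10c_1e^(-t) + 5c_2e^(t) + 2c_3e^(-3t), y(t) = -3c_1e^(-t) - 2c_2e^(t) - c_3e^(-3t), z(t) = 4c_1e^(-t) + 2c_2e^(t) + c_3e^(-3t)

Coefficient matrix A = [[17, -20, -60], [-8, 7, 26], [8, -8, -27]].
det(A - λI) = 0 gives eigenvalues λ = -1, 1, -3.
For λ=-1: eigenvector (10,-3,4).
For λ=1: eigenvector (5,-2,2).
For λ=-3: eigenvector (2,-1,1).
General solution: c_1e^(-t)(10,-3,4) + c_2e^(t)(5,-2,2) + c_3e^(-3t)(2,-1,1).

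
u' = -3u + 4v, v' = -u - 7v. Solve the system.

u(t) = 2K_1e^(-5t) + 2K_2te^(-5t) - K_2e^(-5t), v(t) = -K_1e^(-5t) - K_2te^(-5t) + K_2e^(-5t)

Coefficient matrix A = [[-3, 4], [-1, -7]].
Characteristic polynomial det(A - λI) = λ^2 + 10λ + 25 = 0.
Single eigenvalue λ = -5 with algebraic multiplicity 2.
Eigenvector v = (2,-1); generalized eigenvector w with (A-λI)w=v is (-1,1).
General solution: e^(-5t)[K_1·v + K_2·(t·v + w)].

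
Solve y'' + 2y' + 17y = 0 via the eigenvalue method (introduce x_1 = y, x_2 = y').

y(t) = c_1e^(-t)cos(4t) + c_2e^(-t)sin(4t)

Let x_1 = y, x_2 = y'. Then x_1' = x_2 and x_2' = -17x_1 - 2x_2.
A = [[0,1],[-17,-2]]; det(A-λI) = λ^2 + 2λ + 17.
Eigenvalues λ = -1 ± 4i.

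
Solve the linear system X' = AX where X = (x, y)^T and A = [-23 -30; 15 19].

Coefficient matrix A = [[-23, -30], [15, 19]].
Characteristic polynomial det(A - λI) = λ^2 + 4λ + 13 = 0.
Eigenvalues λ = -2 ± 3i (complex conjugate pair).
For λ=-2+3i: an eigenvector is (-1,1) - i(-3,2) = (-1 + 3i, 1 - 2i).
A real fundamental pair from Re and Im of e^((-2+3i)t)v: X_1 = e^(-2t)(cos(3t)·(-1,1) + sin(3t)·(-3,2)), X_2 = e^(-2t)(sin(3t)·(-1,1) - cos(3t)·(-3,2)).
General solution: C_1X_1 + C_2X_2.

x(t) = -3C_1e^(-2t)sin(3t) - C_1e^(-2t)cos(3t) - C_2e^(-2t)sin(3t) + 3C_2e^(-2t)cos(3t), y(t) = 2C_1e^(-2t)sin(3t) + C_1e^(-2t)cos(3t) + C_2e^(-2t)sin(3t) - 2C_2e^(-2t)cos(3t)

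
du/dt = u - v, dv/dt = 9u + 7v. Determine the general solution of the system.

u(t) = -K_1e^(4t) - K_2te^(4t), v(t) = 3K_1e^(4t) + 3K_2te^(4t) + K_2e^(4t)

Coefficient matrix A = [[1, -1], [9, 7]].
Characteristic polynomial det(A - λI) = λ^2 - 8λ + 16 = 0.
Single eigenvalue λ = 4 with algebraic multiplicity 2.
Eigenvector v = (-1,3); generalized eigenvector w with (A-λI)w=v is (0,1).
General solution: e^(4t)[K_1·v + K_2·(t·v + w)].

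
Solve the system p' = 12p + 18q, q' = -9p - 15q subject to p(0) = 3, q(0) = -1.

p(t) = 4e^(3t) - e^(-6t), q(t) = -2e^(3t) + e^(-6t)

Coefficient matrix A = [[12, 18], [-9, -15]].
Characteristic polynomial det(A - λI) = λ^2 + 3λ - 18 = 0.
Eigenvalues λ = 3, -6.
For λ=3: (A-λI) row 1 is [9, 18], so an eigenvector is (-2, 1).
For λ=-6: (A-λI) row 1 is [18, 18], so an eigenvector is (-1, 1).
General solution: K_1e^(3t)(-2,1) + K_2e^(-6t)(-1,1).
Applying p(0)=3, q(0)=-1 gives K_1=-2, K_2=1.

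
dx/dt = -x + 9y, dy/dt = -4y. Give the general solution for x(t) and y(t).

Coefficient matrix A = [[-1, 9], [0, -4]].
Characteristic polynomial det(A - λI) = λ^2 + 5λ + 4 = 0.
Eigenvalues λ = -1, -4.
For λ=-1: (A-λI) row 1 is [0, 9], so an eigenvector is (-1, 0).
For λ=-4: (A-λI) row 1 is [3, 9], so an eigenvector is (-3, 1).
General solution: C_1e^(-t)(-1,0) + C_2e^(-4t)(-3,1).

x(t) = -C_1e^(-t) - 3C_2e^(-4t), y(t) = C_2e^(-4t)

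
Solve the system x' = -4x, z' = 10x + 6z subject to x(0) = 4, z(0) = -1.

Coefficient matrix A = [[-4, 0], [10, 6]].
Characteristic polynomial det(A - λI) = λ^2 - 2λ - 24 = 0.
Eigenvalues λ = 6, -4.
For λ=6: (A-λI) row 1 is [-10, 0], so an eigenvector is (0, -1).
For λ=-4: (A-λI) row 2 is [10, 10], so an eigenvector is (1, -1).
General solution: K_1e^(6t)(0,-1) + K_2e^(-4t)(1,-1).
Applying x(0)=4, z(0)=-1 gives K_1=-3, K_2=4.

x(t) = 4e^(-4t), z(t) = 3e^(6t) - 4e^(-4t)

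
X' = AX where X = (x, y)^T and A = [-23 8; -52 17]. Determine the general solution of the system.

x(t) = -K_1e^(-3t)sin(4t) - K_1e^(-3t)cos(4t) - K_2e^(-3t)sin(4t) + K_2e^(-3t)cos(4t), y(t) = -2K_1e^(-3t)sin(4t) - 3K_1e^(-3t)cos(4t) - 3K_2e^(-3t)sin(4t) + 2K_2e^(-3t)cos(4t)

Coefficient matrix A = [[-23, 8], [-52, 17]].
Characteristic polynomial det(A - λI) = λ^2 + 6λ + 25 = 0.
Eigenvalues λ = -3 ± 4i (complex conjugate pair).
For λ=-3+4i: an eigenvector is (-1,-3) - i(-1,-2) = (-1 + i, -3 + 2i).
A real fundamental pair from Re and Im of e^((-3+4i)t)v: X_1 = e^(-3t)(cos(4t)·(-1,-3) + sin(4t)·(-1,-2)), X_2 = e^(-3t)(sin(4t)·(-1,-3) - cos(4t)·(-1,-2)).
General solution: K_1X_1 + K_2X_2.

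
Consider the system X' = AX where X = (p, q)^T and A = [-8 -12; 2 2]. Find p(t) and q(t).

p(t) = 2K_1e^(-2t) - 3K_2e^(-4t), q(t) = -K_1e^(-2t) + K_2e^(-4t)

Coefficient matrix A = [[-8, -12], [2, 2]].
Characteristic polynomial det(A - λI) = λ^2 + 6λ + 8 = 0.
Eigenvalues λ = -2, -4.
For λ=-2: (A-λI) row 1 is [-6, -12], so an eigenvector is (2, -1).
For λ=-4: (A-λI) row 1 is [-4, -12], so an eigenvector is (-3, 1).
General solution: K_1e^(-2t)(2,-1) + K_2e^(-4t)(-3,1).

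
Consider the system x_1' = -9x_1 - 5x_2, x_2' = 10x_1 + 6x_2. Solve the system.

x_1(t) = -C_1e^(t) + C_2e^(-4t), x_2(t) = 2C_1e^(t) - C_2e^(-4t)

Coefficient matrix A = [[-9, -5], [10, 6]].
Characteristic polynomial det(A - λI) = λ^2 + 3λ - 4 = 0.
Eigenvalues λ = 1, -4.
For λ=1: (A-λI) row 1 is [-10, -5], so an eigenvector is (-1, 2).
For λ=-4: (A-λI) row 1 is [-5, -5], so an eigenvector is (1, -1).
General solution: C_1e^(t)(-1,2) + C_2e^(-4t)(1,-1).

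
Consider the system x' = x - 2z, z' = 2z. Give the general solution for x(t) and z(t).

Coefficient matrix A = [[1, -2], [0, 2]].
Characteristic polynomial det(A - λI) = λ^2 - 3λ + 2 = 0.
Eigenvalues λ = 2, 1.
For λ=2: (A-λI) row 1 is [-1, -2], so an eigenvector is (-2, 1).
For λ=1: (A-λI) row 1 is [0, -2], so an eigenvector is (-1, 0).
General solution: c_1e^(2t)(-2,1) + c_2e^(t)(-1,0).

x(t) = -2c_1e^(2t) - c_2e^(t), z(t) = c_1e^(2t)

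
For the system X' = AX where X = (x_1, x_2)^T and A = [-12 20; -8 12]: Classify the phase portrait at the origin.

A = [[-12,20],[-8,12]]; det(A-λI) = λ^2 + 16.
λ = 0 ± 4i: zero real part.

center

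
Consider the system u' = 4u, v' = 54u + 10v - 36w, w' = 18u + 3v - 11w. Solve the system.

u(t) = K_1e^(4t), v(t) = 9K_1e^(4t) - 3K_2e^(-2t) + 4K_3e^(t), w(t) = 3K_1e^(4t) - K_2e^(-2t) + K_3e^(t)

Coefficient matrix A = [[4, 0, 0], [54, 10, -36], [18, 3, -11]].
det(A - λI) = 0 gives eigenvalues λ = 4, -2, 1.
For λ=4: eigenvector (1,9,3).
For λ=-2: eigenvector (0,-3,-1).
For λ=1: eigenvector (0,4,1).
General solution: K_1e^(4t)(1,9,3) + K_2e^(-2t)(0,-3,-1) + K_3e^(t)(0,4,1).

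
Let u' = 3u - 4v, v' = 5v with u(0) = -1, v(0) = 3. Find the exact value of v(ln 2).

96

A = [[3,-4],[0,5]]; eigenvalues λ = 3, 5.
Eigenvectors: (1,0) for λ=3, (-2,1) for λ=5.
From the initial condition, c_1 = 5, c_2 = 3.
v(ln 2) = (5)(2^3)(0) + (3)(2^5)(1) = 96.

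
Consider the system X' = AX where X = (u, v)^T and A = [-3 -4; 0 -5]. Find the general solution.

u(t) = K_1e^(-3t) + 2K_2e^(-5t), v(t) = K_2e^(-5t)

Coefficient matrix A = [[-3, -4], [0, -5]].
Characteristic polynomial det(A - λI) = λ^2 + 8λ + 15 = 0.
Eigenvalues λ = -3, -5.
For λ=-3: (A-λI) row 1 is [0, -4], so an eigenvector is (1, 0).
For λ=-5: (A-λI) row 1 is [2, -4], so an eigenvector is (2, 1).
General solution: K_1e^(-3t)(1,0) + K_2e^(-5t)(2,1).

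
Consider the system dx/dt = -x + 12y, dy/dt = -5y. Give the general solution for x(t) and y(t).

x(t) = -3c_1e^(-5t) + c_2e^(-t), y(t) = c_1e^(-5t)

Coefficient matrix A = [[-1, 12], [0, -5]].
Characteristic polynomial det(A - λI) = λ^2 + 6λ + 5 = 0.
Eigenvalues λ = -5, -1.
For λ=-5: (A-λI) row 1 is [4, 12], so an eigenvector is (-3, 1).
For λ=-1: (A-λI) row 1 is [0, 12], so an eigenvector is (1, 0).
General solution: c_1e^(-5t)(-3,1) + c_2e^(-t)(1,0).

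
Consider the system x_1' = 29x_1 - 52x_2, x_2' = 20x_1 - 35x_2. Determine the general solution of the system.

x_1(t) = -2c_1e^(-3t)sin(4t) + 3c_1e^(-3t)cos(4t) + 3c_2e^(-3t)sin(4t) + 2c_2e^(-3t)cos(4t), x_2(t) = -c_1e^(-3t)sin(4t) + 2c_1e^(-3t)cos(4t) + 2c_2e^(-3t)sin(4t) + c_2e^(-3t)cos(4t)

Coefficient matrix A = [[29, -52], [20, -35]].
Characteristic polynomial det(A - λI) = λ^2 + 6λ + 25 = 0.
Eigenvalues λ = -3 ± 4i (complex conjugate pair).
For λ=-3+4i: an eigenvector is (3,2) - i(-2,-1) = (3 + 2i, 2 + i).
A real fundamental pair from Re and Im of e^((-3+4i)t)v: X_1 = e^(-3t)(cos(4t)·(3,2) + sin(4t)·(-2,-1)), X_2 = e^(-3t)(sin(4t)·(3,2) - cos(4t)·(-2,-1)).
General solution: c_1X_1 + c_2X_2.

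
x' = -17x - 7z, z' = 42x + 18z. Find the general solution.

Coefficient matrix A = [[-17, -7], [42, 18]].
Characteristic polynomial det(A - λI) = λ^2 - λ - 12 = 0.
Eigenvalues λ = 4, -3.
For λ=4: (A-λI) row 1 is [-21, -7], so an eigenvector is (1, -3).
For λ=-3: (A-λI) row 1 is [-14, -7], so an eigenvector is (1, -2).
General solution: C_1e^(4t)(1,-3) + C_2e^(-3t)(1,-2).

x(t) = C_1e^(4t) + C_2e^(-3t), z(t) = -3C_1e^(4t) - 2C_2e^(-3t)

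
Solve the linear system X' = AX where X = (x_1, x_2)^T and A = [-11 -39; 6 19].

x_1(t) = -3c_1e^(4t)sin(3t) - 2c_1e^(4t)cos(3t) - 2c_2e^(4t)sin(3t) + 3c_2e^(4t)cos(3t), x_2(t) = c_1e^(4t)sin(3t) + c_1e^(4t)cos(3t) + c_2e^(4t)sin(3t) - c_2e^(4t)cos(3t)

Coefficient matrix A = [[-11, -39], [6, 19]].
Characteristic polynomial det(A - λI) = λ^2 - 8λ + 25 = 0.
Eigenvalues λ = 4 ± 3i (complex conjugate pair).
For λ=4+3i: an eigenvector is (-2,1) - i(-3,1) = (-2 + 3i, 1 - i).
A real fundamental pair from Re and Im of e^((4+3i)t)v: X_1 = e^(4t)(cos(3t)·(-2,1) + sin(3t)·(-3,1)), X_2 = e^(4t)(sin(3t)·(-2,1) - cos(3t)·(-3,1)).
General solution: c_1X_1 + c_2X_2.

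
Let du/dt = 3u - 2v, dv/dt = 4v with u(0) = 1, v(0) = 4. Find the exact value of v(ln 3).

A = [[3,-2],[0,4]]; eigenvalues λ = 4, 3.
Eigenvectors: (-2,1) for λ=4, (-1,0) for λ=3.
From the initial condition, c_1 = 4, c_2 = -9.
v(ln 3) = (4)(3^4)(1) + (-9)(3^3)(0) = 324.

324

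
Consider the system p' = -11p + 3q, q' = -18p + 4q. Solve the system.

p(t) = C_1e^(-5t) + C_2e^(-2t), q(t) = 2C_1e^(-5t) + 3C_2e^(-2t)

Coefficient matrix A = [[-11, 3], [-18, 4]].
Characteristic polynomial det(A - λI) = λ^2 + 7λ + 10 = 0.
Eigenvalues λ = -5, -2.
For λ=-5: (A-λI) row 1 is [-6, 3], so an eigenvector is (1, 2).
For λ=-2: (A-λI) row 1 is [-9, 3], so an eigenvector is (1, 3).
General solution: C_1e^(-5t)(1,2) + C_2e^(-2t)(1,3).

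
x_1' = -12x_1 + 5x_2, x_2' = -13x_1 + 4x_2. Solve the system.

x_1(t) = -2C_1e^(-4t)sin(t) - C_1e^(-4t)cos(t) - C_2e^(-4t)sin(t) + 2C_2e^(-4t)cos(t), x_2(t) = -3C_1e^(-4t)sin(t) - 2C_1e^(-4t)cos(t) - 2C_2e^(-4t)sin(t) + 3C_2e^(-4t)cos(t)

Coefficient matrix A = [[-12, 5], [-13, 4]].
Characteristic polynomial det(A - λI) = λ^2 + 8λ + 17 = 0.
Eigenvalues λ = -4 ± i (complex conjugate pair).
For λ=-4+i: an eigenvector is (-1,-2) - i(-2,-3) = (-1 + 2i, -2 + 3i).
A real fundamental pair from Re and Im of e^((-4+i)t)v: X_1 = e^(-4t)(cos(t)·(-1,-2) + sin(t)·(-2,-3)), X_2 = e^(-4t)(sin(t)·(-1,-2) - cos(t)·(-2,-3)).
General solution: C_1X_1 + C_2X_2.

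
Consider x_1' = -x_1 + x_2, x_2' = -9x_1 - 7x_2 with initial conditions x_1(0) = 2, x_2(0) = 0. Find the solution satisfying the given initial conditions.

Coefficient matrix A = [[-1, 1], [-9, -7]].
Characteristic polynomial det(A - λI) = λ^2 + 8λ + 16 = 0.
Single eigenvalue λ = -4 with algebraic multiplicity 2.
Eigenvector v = (1,-3); generalized eigenvector w with (A-λI)w=v is (0,1).
General solution: e^(-4t)[C_1·v + C_2·(t·v + w)].
Applying x_1(0)=2, x_2(0)=0 gives C_1=2, C_2=6.

x_1(t) = 6te^(-4t) + 2e^(-4t), x_2(t) = -18te^(-4t)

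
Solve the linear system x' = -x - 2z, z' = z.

Coefficient matrix A = [[-1, -2], [0, 1]].
Characteristic polynomial det(A - λI) = λ^2 - 1 = 0.
Eigenvalues λ = -1, 1.
For λ=-1: (A-λI) row 1 is [0, -2], so an eigenvector is (-1, 0).
For λ=1: (A-λI) row 1 is [-2, -2], so an eigenvector is (-1, 1).
General solution: K_1e^(-t)(-1,0) + K_2e^(t)(-1,1).

x(t) = -K_1e^(-t) - K_2e^(t), z(t) = K_2e^(t)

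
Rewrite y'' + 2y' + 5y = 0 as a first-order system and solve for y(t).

Let x_1 = y, x_2 = y'. Then x_1' = x_2 and x_2' = -5x_1 - 2x_2.
A = [[0,1],[-5,-2]]; det(A-λI) = λ^2 + 2λ + 5.
Eigenvalues λ = -1 ± 2i.

y(t) = C_1e^(-t)cos(2t) + C_2e^(-t)sin(2t)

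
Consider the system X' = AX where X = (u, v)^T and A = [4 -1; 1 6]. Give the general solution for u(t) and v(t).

Coefficient matrix A = [[4, -1], [1, 6]].
Characteristic polynomial det(A - λI) = λ^2 - 10λ + 25 = 0.
Single eigenvalue λ = 5 with algebraic multiplicity 2.
Eigenvector v = (1,-1); generalized eigenvector w with (A-λI)w=v is (2,-3).
General solution: e^(5t)[K_1·v + K_2·(t·v + w)].

u(t) = K_1e^(5t) + K_2te^(5t) + 2K_2e^(5t), v(t) = -K_1e^(5t) - K_2te^(5t) - 3K_2e^(5t)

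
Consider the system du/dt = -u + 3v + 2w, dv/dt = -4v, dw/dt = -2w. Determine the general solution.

Coefficient matrix A = [[-1, 3, 2], [0, -4, 0], [0, 0, -2]].
det(A - λI) = 0 gives eigenvalues λ = -1, -4, -2.
For λ=-1: eigenvector (1,0,0).
For λ=-4: eigenvector (-1,1,0).
For λ=-2: eigenvector (-2,0,1).
General solution: c_1e^(-t)(1,0,0) + c_2e^(-4t)(-1,1,0) + c_3e^(-2t)(-2,0,1).

u(t) = c_1e^(-t) - c_2e^(-4t) - 2c_3e^(-2t), v(t) = c_2e^(-4t), w(t) = c_3e^(-2t)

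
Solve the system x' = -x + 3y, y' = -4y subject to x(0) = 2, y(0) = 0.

x(t) = 2e^(-t), y(t) = 0

Coefficient matrix A = [[-1, 3], [0, -4]].
Characteristic polynomial det(A - λI) = λ^2 + 5λ + 4 = 0.
Eigenvalues λ = -4, -1.
For λ=-4: (A-λI) row 1 is [3, 3], so an eigenvector is (1, -1).
For λ=-1: (A-λI) row 1 is [0, 3], so an eigenvector is (-1, 0).
General solution: K_1e^(-4t)(1,-1) + K_2e^(-t)(-1,0).
Applying x(0)=2, y(0)=0 gives K_1=0, K_2=-2.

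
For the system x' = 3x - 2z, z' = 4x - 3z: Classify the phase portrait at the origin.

saddle

A = [[3,-2],[4,-3]]; det(A-λI) = λ^2 - 1.
λ = 1, -1: opposite signs.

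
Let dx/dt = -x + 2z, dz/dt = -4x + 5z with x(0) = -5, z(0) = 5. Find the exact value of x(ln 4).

580

A = [[-1,2],[-4,5]]; eigenvalues λ = 3, 1.
Eigenvectors: (-1,-2) for λ=3, (1,1) for λ=1.
From the initial condition, c_1 = -10, c_2 = -15.
x(ln 4) = (-10)(4^3)(-1) + (-15)(4^1)(1) = 580.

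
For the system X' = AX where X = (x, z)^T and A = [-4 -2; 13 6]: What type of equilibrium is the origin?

unstable spiral

A = [[-4,-2],[13,6]]; det(A-λI) = λ^2 - 2λ + 2.
λ = 1 ± i: positive real part.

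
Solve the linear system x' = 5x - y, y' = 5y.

Coefficient matrix A = [[5, -1], [0, 5]].
Characteristic polynomial det(A - λI) = λ^2 - 10λ + 25 = 0.
Single eigenvalue λ = 5 with algebraic multiplicity 2.
Eigenvector v = (-1,0); generalized eigenvector w with (A-λI)w=v is (-3,1).
General solution: e^(5t)[C_1·v + C_2·(t·v + w)].

x(t) = -C_1e^(5t) - C_2te^(5t) - 3C_2e^(5t), y(t) = C_2e^(5t)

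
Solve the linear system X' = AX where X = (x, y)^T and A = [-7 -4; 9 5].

x(t) = -2K_1e^(-t) - 2K_2te^(-t) - K_2e^(-t), y(t) = 3K_1e^(-t) + 3K_2te^(-t) + 2K_2e^(-t)

Coefficient matrix A = [[-7, -4], [9, 5]].
Characteristic polynomial det(A - λI) = λ^2 + 2λ + 1 = 0.
Single eigenvalue λ = -1 with algebraic multiplicity 2.
Eigenvector v = (-2,3); generalized eigenvector w with (A-λI)w=v is (-1,2).
General solution: e^(-t)[K_1·v + K_2·(t·v + w)].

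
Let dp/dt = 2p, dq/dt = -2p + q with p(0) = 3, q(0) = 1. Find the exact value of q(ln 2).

A = [[2,0],[-2,1]]; eigenvalues λ = 2, 1.
Eigenvectors: (-1,2) for λ=2, (0,1) for λ=1.
From the initial condition, c_1 = -3, c_2 = 7.
q(ln 2) = (-3)(2^2)(2) + (7)(2^1)(1) = -10.

-10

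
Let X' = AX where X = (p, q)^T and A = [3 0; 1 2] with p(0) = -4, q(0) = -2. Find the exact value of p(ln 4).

A = [[3,0],[1,2]]; eigenvalues λ = 2, 3.
Eigenvectors: (0,-1) for λ=2, (1,1) for λ=3.
From the initial condition, c_1 = -2, c_2 = -4.
p(ln 4) = (-2)(4^2)(0) + (-4)(4^3)(1) = -256.

-256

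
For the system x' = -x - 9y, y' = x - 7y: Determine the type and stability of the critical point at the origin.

A = [[-1,-9],[1,-7]]; det(A-λI) = λ^2 + 8λ + 16.
repeated λ = -4 with a single eigenvector.

stable improper node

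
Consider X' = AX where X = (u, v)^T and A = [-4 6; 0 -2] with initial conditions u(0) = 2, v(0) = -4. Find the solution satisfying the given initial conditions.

Coefficient matrix A = [[-4, 6], [0, -2]].
Characteristic polynomial det(A - λI) = λ^2 + 6λ + 8 = 0.
Eigenvalues λ = -4, -2.
For λ=-4: (A-λI) row 1 is [0, 6], so an eigenvector is (1, 0).
For λ=-2: (A-λI) row 1 is [-2, 6], so an eigenvector is (-3, -1).
General solution: C_1e^(-4t)(1,0) + C_2e^(-2t)(-3,-1).
Applying u(0)=2, v(0)=-4 gives C_1=14, C_2=4.

u(t) = -12e^(-2t) + 14e^(-4t), v(t) = -4e^(-2t)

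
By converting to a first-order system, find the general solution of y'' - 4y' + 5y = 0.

Let x_1 = y, x_2 = y'. Then x_1' = x_2 and x_2' = -5x_1 + 4x_2.
A = [[0,1],[-5,4]]; det(A-λI) = λ^2 - 4λ + 5.
Eigenvalues λ = 2 ± i.

y(t) = C_1e^(2t)cos(t) + C_2e^(2t)sin(t)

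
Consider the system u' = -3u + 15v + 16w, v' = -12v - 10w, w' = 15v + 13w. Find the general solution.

u(t) = C_1e^(-3t) + 3C_2e^(3t) - C_3e^(-2t), v(t) = -2C_2e^(3t) + C_3e^(-2t), w(t) = 3C_2e^(3t) - C_3e^(-2t)

Coefficient matrix A = [[-3, 15, 16], [0, -12, -10], [0, 15, 13]].
det(A - λI) = 0 gives eigenvalues λ = -3, 3, -2.
For λ=-3: eigenvector (1,0,0).
For λ=3: eigenvector (3,-2,3).
For λ=-2: eigenvector (-1,1,-1).
General solution: C_1e^(-3t)(1,0,0) + C_2e^(3t)(3,-2,3) + C_3e^(-2t)(-1,1,-1).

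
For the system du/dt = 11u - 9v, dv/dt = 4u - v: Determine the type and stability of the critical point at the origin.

A = [[11,-9],[4,-1]]; det(A-λI) = λ^2 - 10λ + 25.
repeated λ = 5 with a single eigenvector.

unstable improper node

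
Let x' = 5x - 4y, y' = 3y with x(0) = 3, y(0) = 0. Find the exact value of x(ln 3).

729

A = [[5,-4],[0,3]]; eigenvalues λ = 3, 5.
Eigenvectors: (2,1) for λ=3, (-1,0) for λ=5.
From the initial condition, c_1 = 0, c_2 = -3.
x(ln 3) = (0)(3^3)(2) + (-3)(3^5)(-1) = 729.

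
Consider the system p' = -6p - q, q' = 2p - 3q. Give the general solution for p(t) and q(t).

Coefficient matrix A = [[-6, -1], [2, -3]].
Characteristic polynomial det(A - λI) = λ^2 + 9λ + 20 = 0.
Eigenvalues λ = -5, -4.
For λ=-5: (A-λI) row 1 is [-1, -1], so an eigenvector is (1, -1).
For λ=-4: (A-λI) row 1 is [-2, -1], so an eigenvector is (-1, 2).
General solution: C_1e^(-5t)(1,-1) + C_2e^(-4t)(-1,2).

p(t) = C_1e^(-5t) - C_2e^(-4t), q(t) = -C_1e^(-5t) + 2C_2e^(-4t)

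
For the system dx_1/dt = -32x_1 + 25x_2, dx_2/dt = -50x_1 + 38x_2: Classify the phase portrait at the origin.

unstable spiral

A = [[-32,25],[-50,38]]; det(A-λI) = λ^2 - 6λ + 34.
λ = 3 ± 5i: positive real part.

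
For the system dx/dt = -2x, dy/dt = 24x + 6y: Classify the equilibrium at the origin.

saddle

A = [[-2,0],[24,6]]; det(A-λI) = λ^2 - 4λ - 12.
λ = -2, 6: opposite signs.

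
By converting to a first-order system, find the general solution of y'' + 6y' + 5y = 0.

y(t) = c_1e^(-t) + c_2e^(-5t)

Let x_1 = y, x_2 = y'. Then x_1' = x_2 and x_2' = -5x_1 - 6x_2.
A = [[0,1],[-5,-6]]; det(A-λI) = λ^2 + 6λ + 5.
Eigenvalues λ = -1, -5 with eigenvectors (1,-1), (1,-5).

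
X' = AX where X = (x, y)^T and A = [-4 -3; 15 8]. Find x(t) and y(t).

Coefficient matrix A = [[-4, -3], [15, 8]].
Characteristic polynomial det(A - λI) = λ^2 - 4λ + 13 = 0.
Eigenvalues λ = 2 ± 3i (complex conjugate pair).
For λ=2+3i: an eigenvector is (1,-2) - i(0,1) = (1, -2 - i).
A real fundamental pair from Re and Im of e^((2+3i)t)v: X_1 = e^(2t)(cos(3t)·(1,-2) + sin(3t)·(0,1)), X_2 = e^(2t)(sin(3t)·(1,-2) - cos(3t)·(0,1)).
General solution: K_1X_1 + K_2X_2.

x(t) = K_1e^(2t)cos(3t) + K_2e^(2t)sin(3t), y(t) = K_1e^(2t)sin(3t) - 2K_1e^(2t)cos(3t) - 2K_2e^(2t)sin(3t) - K_2e^(2t)cos(3t)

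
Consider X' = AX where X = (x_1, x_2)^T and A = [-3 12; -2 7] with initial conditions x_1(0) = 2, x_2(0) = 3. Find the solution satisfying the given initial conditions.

Coefficient matrix A = [[-3, 12], [-2, 7]].
Characteristic polynomial det(A - λI) = λ^2 - 4λ + 3 = 0.
Eigenvalues λ = 1, 3.
For λ=1: (A-λI) row 1 is [-4, 12], so an eigenvector is (-3, -1).
For λ=3: (A-λI) row 1 is [-6, 12], so an eigenvector is (2, 1).
General solution: c_1e^(t)(-3,-1) + c_2e^(3t)(2,1).
Applying x_1(0)=2, x_2(0)=3 gives c_1=4, c_2=7.

x_1(t) = 14e^(3t) - 12e^(t), x_2(t) = 7e^(3t) - 4e^(t)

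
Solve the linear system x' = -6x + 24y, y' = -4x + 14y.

Coefficient matrix A = [[-6, 24], [-4, 14]].
Characteristic polynomial det(A - λI) = λ^2 - 8λ + 12 = 0.
Eigenvalues λ = 2, 6.
For λ=2: (A-λI) row 1 is [-8, 24], so an eigenvector is (3, 1).
For λ=6: (A-λI) row 1 is [-12, 24], so an eigenvector is (-2, -1).
General solution: K_1e^(2t)(3,1) + K_2e^(6t)(-2,-1).

x(t) = 3K_1e^(2t) - 2K_2e^(6t), y(t) = K_1e^(2t) - K_2e^(6t)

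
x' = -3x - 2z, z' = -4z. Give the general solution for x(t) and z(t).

Coefficient matrix A = [[-3, -2], [0, -4]].
Characteristic polynomial det(A - λI) = λ^2 + 7λ + 12 = 0.
Eigenvalues λ = -4, -3.
For λ=-4: (A-λI) row 1 is [1, -2], so an eigenvector is (2, 1).
For λ=-3: (A-λI) row 1 is [0, -2], so an eigenvector is (1, 0).
General solution: K_1e^(-4t)(2,1) + K_2e^(-3t)(1,0).

x(t) = 2K_1e^(-4t) + K_2e^(-3t), z(t) = K_1e^(-4t)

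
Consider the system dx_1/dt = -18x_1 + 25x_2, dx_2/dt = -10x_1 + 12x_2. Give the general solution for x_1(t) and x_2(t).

Coefficient matrix A = [[-18, 25], [-10, 12]].
Characteristic polynomial det(A - λI) = λ^2 + 6λ + 34 = 0.
Eigenvalues λ = -3 ± 5i (complex conjugate pair).
For λ=-3+5i: an eigenvector is (2,1) - i(-1,-1) = (2 + i, 1 + i).
A real fundamental pair from Re and Im of e^((-3+5i)t)v: X_1 = e^(-3t)(cos(5t)·(2,1) + sin(5t)·(-1,-1)), X_2 = e^(-3t)(sin(5t)·(2,1) - cos(5t)·(-1,-1)).
General solution: c_1X_1 + c_2X_2.

x_1(t) = -c_1e^(-3t)sin(5t) + 2c_1e^(-3t)cos(5t) + 2c_2e^(-3t)sin(5t) + c_2e^(-3t)cos(5t), x_2(t) = -c_1e^(-3t)sin(5t) + c_1e^(-3t)cos(5t) + c_2e^(-3t)sin(5t) + c_2e^(-3t)cos(5t)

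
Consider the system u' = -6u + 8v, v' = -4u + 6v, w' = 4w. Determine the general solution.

u(t) = -c_1e^(2t) + 2c_2e^(-2t), v(t) = -c_1e^(2t) + c_2e^(-2t), w(t) = c_3e^(4t)

Coefficient matrix A = [[-6, 8, 0], [-4, 6, 0], [0, 0, 4]].
det(A - λI) = 0 gives eigenvalues λ = 2, -2, 4.
For λ=2: eigenvector (-1,-1,0).
For λ=-2: eigenvector (2,1,0).
For λ=4: eigenvector (0,0,1).
General solution: c_1e^(2t)(-1,-1,0) + c_2e^(-2t)(2,1,0) + c_3e^(4t)(0,0,1).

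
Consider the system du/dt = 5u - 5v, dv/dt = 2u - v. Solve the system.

Coefficient matrix A = [[5, -5], [2, -1]].
Characteristic polynomial det(A - λI) = λ^2 - 4λ + 5 = 0.
Eigenvalues λ = 2 ± i (complex conjugate pair).
For λ=2+i: an eigenvector is (-1,-1) - i(2,1) = (-1 - 2i, -1 - i).
A real fundamental pair from Re and Im of e^((2+i)t)v: X_1 = e^(2t)(cos(t)·(-1,-1) + sin(t)·(2,1)), X_2 = e^(2t)(sin(t)·(-1,-1) - cos(t)·(2,1)).
General solution: c_1X_1 + c_2X_2.

u(t) = 2c_1e^(2t)sin(t) - c_1e^(2t)cos(t) - c_2e^(2t)sin(t) - 2c_2e^(2t)cos(t), v(t) = c_1e^(2t)sin(t) - c_1e^(2t)cos(t) - c_2e^(2t)sin(t) - c_2e^(2t)cos(t)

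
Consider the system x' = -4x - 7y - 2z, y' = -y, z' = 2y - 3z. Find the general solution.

Coefficient matrix A = [[-4, -7, -2], [0, -1, 0], [0, 2, -3]].
det(A - λI) = 0 gives eigenvalues λ = -3, -1, -4.
For λ=-3: eigenvector (-2,0,1).
For λ=-1: eigenvector (-3,1,1).
For λ=-4: eigenvector (1,0,0).
General solution: K_1e^(-3t)(-2,0,1) + K_2e^(-t)(-3,1,1) + K_3e^(-4t)(1,0,0).

x(t) = -2K_1e^(-3t) - 3K_2e^(-t) + K_3e^(-4t), y(t) = K_2e^(-t), z(t) = K_1e^(-3t) + K_2e^(-t)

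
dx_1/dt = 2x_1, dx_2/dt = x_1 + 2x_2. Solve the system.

Coefficient matrix A = [[2, 0], [1, 2]].
Characteristic polynomial det(A - λI) = λ^2 - 4λ + 4 = 0.
Single eigenvalue λ = 2 with algebraic multiplicity 2.
Eigenvector v = (0,-1); generalized eigenvector w with (A-λI)w=v is (-1,3).
General solution: e^(2t)[K_1·v + K_2·(t·v + w)].

x_1(t) = -K_2e^(2t), x_2(t) = -K_1e^(2t) - K_2te^(2t) + 3K_2e^(2t)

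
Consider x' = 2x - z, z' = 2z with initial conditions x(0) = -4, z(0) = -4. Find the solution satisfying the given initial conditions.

Coefficient matrix A = [[2, -1], [0, 2]].
Characteristic polynomial det(A - λI) = λ^2 - 4λ + 4 = 0.
Single eigenvalue λ = 2 with algebraic multiplicity 2.
Eigenvector v = (-1,0); generalized eigenvector w with (A-λI)w=v is (1,1).
General solution: e^(2t)[C_1·v + C_2·(t·v + w)].
Applying x(0)=-4, z(0)=-4 gives C_1=0, C_2=-4.

x(t) = 4te^(2t) - 4e^(2t), z(t) = -4e^(2t)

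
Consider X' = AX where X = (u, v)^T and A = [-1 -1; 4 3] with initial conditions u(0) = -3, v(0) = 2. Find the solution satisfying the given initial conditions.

u(t) = 4te^(t) - 3e^(t), v(t) = -8te^(t) + 2e^(t)

Coefficient matrix A = [[-1, -1], [4, 3]].
Characteristic polynomial det(A - λI) = λ^2 - 2λ + 1 = 0.
Single eigenvalue λ = 1 with algebraic multiplicity 2.
Eigenvector v = (-1,2); generalized eigenvector w with (A-λI)w=v is (2,-3).
General solution: e^(t)[C_1·v + C_2·(t·v + w)].
Applying u(0)=-3, v(0)=2 gives C_1=-5, C_2=-4.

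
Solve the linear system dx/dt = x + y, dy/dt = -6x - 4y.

Coefficient matrix A = [[1, 1], [-6, -4]].
Characteristic polynomial det(A - λI) = λ^2 + 3λ + 2 = 0.
Eigenvalues λ = -2, -1.
For λ=-2: (A-λI) row 1 is [3, 1], so an eigenvector is (-1, 3).
For λ=-1: (A-λI) row 1 is [2, 1], so an eigenvector is (-1, 2).
General solution: K_1e^(-2t)(-1,3) + K_2e^(-t)(-1,2).

x(t) = -K_1e^(-2t) - K_2e^(-t), y(t) = 3K_1e^(-2t) + 2K_2e^(-t)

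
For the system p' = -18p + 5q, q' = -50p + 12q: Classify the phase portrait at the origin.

A = [[-18,5],[-50,12]]; det(A-λI) = λ^2 + 6λ + 34.
λ = -3 ± 5i: negative real part.

stable spiral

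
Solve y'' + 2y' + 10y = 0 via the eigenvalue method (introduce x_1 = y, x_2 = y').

Let x_1 = y, x_2 = y'. Then x_1' = x_2 and x_2' = -10x_1 - 2x_2.
A = [[0,1],[-10,-2]]; det(A-λI) = λ^2 + 2λ + 10.
Eigenvalues λ = -1 ± 3i.

y(t) = C_1e^(-t)cos(3t) + C_2e^(-t)sin(3t)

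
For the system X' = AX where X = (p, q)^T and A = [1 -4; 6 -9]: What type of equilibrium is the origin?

stable node

A = [[1,-4],[6,-9]]; det(A-λI) = λ^2 + 8λ + 15.
λ = -5, -3: both negative.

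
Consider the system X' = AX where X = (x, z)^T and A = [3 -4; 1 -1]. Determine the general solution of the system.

Coefficient matrix A = [[3, -4], [1, -1]].
Characteristic polynomial det(A - λI) = λ^2 - 2λ + 1 = 0.
Single eigenvalue λ = 1 with algebraic multiplicity 2.
Eigenvector v = (-2,-1); generalized eigenvector w with (A-λI)w=v is (1,1).
General solution: e^(t)[c_1·v + c_2·(t·v + w)].

x(t) = -2c_1e^(t) - 2c_2te^(t) + c_2e^(t), z(t) = -c_1e^(t) - c_2te^(t) + c_2e^(t)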